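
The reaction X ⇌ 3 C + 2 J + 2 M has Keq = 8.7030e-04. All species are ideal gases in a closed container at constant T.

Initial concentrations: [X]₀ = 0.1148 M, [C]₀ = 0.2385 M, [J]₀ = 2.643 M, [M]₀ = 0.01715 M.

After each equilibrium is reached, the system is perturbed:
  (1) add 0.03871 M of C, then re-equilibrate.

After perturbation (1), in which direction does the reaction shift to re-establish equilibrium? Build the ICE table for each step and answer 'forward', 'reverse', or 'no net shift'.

Direction: reverse

Q₀ = 2.4280e-04 vs Keq = 8.7030e-04 ⇒ Q<K, forward
Step 1:
                   X          C          J          M
  I           0.1148     0.2385      2.643    0.01715
  C        -0.005646    0.01694    0.01129    0.01129
  E           0.1092     0.2554      2.654    0.02844
  solve Keq expr → x = 0.005646; check Q = 8.7030e-04
Then add 0.03871 M of C.
Step 2:
                   X          C          J          M
  I           0.1092     0.2941      2.654    0.02844
  C          0.00218   -0.00654   -0.00436   -0.00436
  E           0.1113     0.2876       2.65    0.02408
  solve Keq expr → x = -0.00218; check Q = 8.7030e-04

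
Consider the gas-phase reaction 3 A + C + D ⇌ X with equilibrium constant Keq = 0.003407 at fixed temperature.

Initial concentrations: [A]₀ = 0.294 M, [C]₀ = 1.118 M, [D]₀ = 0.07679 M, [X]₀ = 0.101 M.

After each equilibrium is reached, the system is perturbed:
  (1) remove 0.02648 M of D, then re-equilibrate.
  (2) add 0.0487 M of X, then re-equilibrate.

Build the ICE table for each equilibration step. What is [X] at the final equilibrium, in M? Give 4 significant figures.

[X]_eq = 3.5224e-04 M

Q₀ = 46.29 vs Keq = 0.003407 ⇒ Q>K, reverse
Step 1:
                    A           C           D           X
  init          0.294       1.118     0.07679       0.101
  Δ            0.3025      0.1008      0.1008     -0.1008
  eq           0.5965       1.219      0.1776  1.5658e-04
  solve Keq expr → x = -0.1008; check Q = 0.003407
Then remove 0.02648 M of D.
Step 2:
                    A           C           D           X
  init         0.5965       1.219      0.1512  1.5658e-04
  Δ        6.9816e-05  2.3272e-05  2.3272e-05 -2.3272e-05
  eq           0.5966       1.219      0.1512  1.3331e-04
  solve Keq expr → x = -2.3272e-05; check Q = 0.003407
Then add 0.0487 M of X.
Step 3:
                    A           C           D           X
  init         0.5966       1.219      0.1512     0.04883
  Δ            0.1454     0.04848     0.04848    -0.04848
  eq            0.742       1.267      0.1997  3.5224e-04
  solve Keq expr → x = -0.04848; check Q = 0.003407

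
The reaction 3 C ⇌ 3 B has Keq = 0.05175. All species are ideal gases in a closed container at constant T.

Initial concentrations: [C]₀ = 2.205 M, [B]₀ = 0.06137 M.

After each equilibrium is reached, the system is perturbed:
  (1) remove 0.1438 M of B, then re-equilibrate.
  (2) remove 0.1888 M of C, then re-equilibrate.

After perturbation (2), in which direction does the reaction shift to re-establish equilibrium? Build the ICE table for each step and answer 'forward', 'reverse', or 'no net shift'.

Q₀ = 2.1560e-05 vs Keq = 0.05175 ⇒ Q<K, forward
Step 1:
                  C         B
  Initial     2.205   0.06137
  Change    -0.5539    0.5539
  Equil       1.651    0.6153
  solve Keq expr → x = 0.1846; check Q = 0.05175
Then remove 0.1438 M of B.
Step 2:
                  C         B
  Initial     1.651    0.4715
  Change    -0.1048    0.1048
  Equil       1.546    0.5762
  solve Keq expr → x = 0.03492; check Q = 0.05175
Then remove 0.1888 M of C.
Step 3:
                  C         B
  Initial     1.358    0.5762
  Change    0.05126  -0.05126
  Equil       1.409     0.525
  solve Keq expr → x = -0.01709; check Q = 0.05175

Direction: reverse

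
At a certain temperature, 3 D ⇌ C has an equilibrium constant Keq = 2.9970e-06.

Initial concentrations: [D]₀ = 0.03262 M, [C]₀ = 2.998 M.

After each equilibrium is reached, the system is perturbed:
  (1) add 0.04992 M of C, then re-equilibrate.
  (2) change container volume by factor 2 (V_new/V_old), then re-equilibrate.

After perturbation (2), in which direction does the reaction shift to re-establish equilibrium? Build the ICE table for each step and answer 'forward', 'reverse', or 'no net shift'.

Q₀ = 8.6373e+04 vs Keq = 2.9970e-06 ⇒ Q>K, reverse
Step 1:
                  D         C
  I         0.03262     2.998
  C           8.987    -2.996
  E            9.02  0.002199
  solve Keq expr → x = -2.996; check Q = 2.9970e-06
Then add 0.04992 M of C.
Step 2:
                  D         C
  I            9.02   0.05212
  C          0.1494  -0.04981
  E           9.169  0.002311
  solve Keq expr → x = -0.04981; check Q = 2.9970e-06
Then change container volume by factor 2 (V_new/V_old).
Step 3:
                  D         C
  I           4.585  0.001155
  C        0.002598 -8.6597e-04
  E           4.587 2.8931e-04
  solve Keq expr → x = -8.6597e-04; check Q = 2.9970e-06

Direction: reverse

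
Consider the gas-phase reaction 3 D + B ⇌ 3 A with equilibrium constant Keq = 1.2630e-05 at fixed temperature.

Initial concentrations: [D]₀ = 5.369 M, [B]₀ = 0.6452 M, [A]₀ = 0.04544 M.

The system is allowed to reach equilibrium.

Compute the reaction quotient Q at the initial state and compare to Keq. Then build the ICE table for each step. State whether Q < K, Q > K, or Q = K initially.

Q₀ = 9.3959e-07; Q < K (proceeds forward)

Q₀ = 9.3959e-07 vs Keq = 1.2630e-05 ⇒ Q<K, forward
Step 1:
                  D         B         A
  Initial     5.369    0.6452   0.04544
  Change   -0.06027  -0.02009   0.06027
  Equil       5.309    0.6251    0.1057
  solve Keq expr → x = 0.02009; check Q = 1.2630e-05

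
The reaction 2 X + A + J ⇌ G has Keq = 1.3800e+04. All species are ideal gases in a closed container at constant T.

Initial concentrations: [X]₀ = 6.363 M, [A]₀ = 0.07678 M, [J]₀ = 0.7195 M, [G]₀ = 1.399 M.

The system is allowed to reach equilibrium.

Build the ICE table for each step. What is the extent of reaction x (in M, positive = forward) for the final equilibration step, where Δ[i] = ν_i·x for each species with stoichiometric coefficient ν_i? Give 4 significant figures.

Q₀ = 0.6255 vs Keq = 1.3800e+04 ⇒ Q<K, forward
Step 1:
                   X          A          J          G
  init         6.363    0.07678     0.7195      1.399
  Δ          -0.1536   -0.07678   -0.07678    0.07678
  eq           6.209 4.3153e-06     0.6427      1.476
  solve Keq expr → x = 0.07678; check Q = 1.3800e+04

x = 0.07678 M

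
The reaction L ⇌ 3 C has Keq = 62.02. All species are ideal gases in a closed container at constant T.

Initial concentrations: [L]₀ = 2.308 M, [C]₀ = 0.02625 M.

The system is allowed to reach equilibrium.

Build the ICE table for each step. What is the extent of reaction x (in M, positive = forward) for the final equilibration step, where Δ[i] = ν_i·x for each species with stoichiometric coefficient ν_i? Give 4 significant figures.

Q₀ = 7.8370e-06 vs Keq = 62.02 ⇒ Q<K, forward
Step 1:
                   L          C
  I            2.308    0.02625
  C            -1.31       3.93
  E           0.9981      3.956
  solve Keq expr → x = 1.31; check Q = 62.02

x = 1.31 M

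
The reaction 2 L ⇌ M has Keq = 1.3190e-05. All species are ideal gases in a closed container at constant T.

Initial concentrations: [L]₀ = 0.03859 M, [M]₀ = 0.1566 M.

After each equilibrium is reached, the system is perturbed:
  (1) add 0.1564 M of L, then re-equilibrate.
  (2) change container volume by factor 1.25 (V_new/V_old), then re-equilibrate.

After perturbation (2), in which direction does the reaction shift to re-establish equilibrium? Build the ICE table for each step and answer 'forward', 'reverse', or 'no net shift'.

Direction: reverse

Q₀ = 105.2 vs Keq = 1.3190e-05 ⇒ Q>K, reverse
Step 1:
                  L         M
  Initial   0.03859    0.1566
  Change     0.3132   -0.1566
  Equil      0.3518 1.6323e-06
  solve Keq expr → x = -0.1566; check Q = 1.3190e-05
Then add 0.1564 M of L.
Step 2:
                  L         M
  Initial    0.5082 1.6323e-06
  Change  -3.5480e-06 1.7740e-06
  Equil      0.5082 3.4063e-06
  solve Keq expr → x = 1.7740e-06; check Q = 1.3190e-05
Then change container volume by factor 1.25 (V_new/V_old).
Step 3:
                  L         M
  Initial    0.4065 2.7251e-06
  Change  1.0900e-06 -5.4500e-07
  Equil      0.4065 2.1801e-06
  solve Keq expr → x = -5.4500e-07; check Q = 1.3190e-05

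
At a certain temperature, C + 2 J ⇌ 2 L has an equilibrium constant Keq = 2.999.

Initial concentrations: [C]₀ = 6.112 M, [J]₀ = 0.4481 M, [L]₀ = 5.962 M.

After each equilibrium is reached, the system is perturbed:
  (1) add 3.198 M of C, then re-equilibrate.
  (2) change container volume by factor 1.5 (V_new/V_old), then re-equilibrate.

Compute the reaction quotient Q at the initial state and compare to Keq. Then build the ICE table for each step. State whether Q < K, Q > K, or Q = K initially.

Q₀ = 28.96 vs Keq = 2.999 ⇒ Q>K, reverse
Step 1:
                    C           J           L
  Initial       6.112      0.4481       5.962
  Change       0.3685      0.7371     -0.7371
  Equil         6.481       1.185       5.225
  solve Keq expr → x = -0.3685; check Q = 2.999
Then add 3.198 M of C.
Step 2:
                    C           J           L
  Initial       9.679       1.185       5.225
  Change     -0.08887     -0.1777      0.1777
  Equil          9.59       1.007       5.403
  solve Keq expr → x = 0.08887; check Q = 2.999
Then change container volume by factor 1.5 (V_new/V_old).
Step 3:
                    C           J           L
  Initial       6.393      0.6716       3.602
  Change      0.05993      0.1199     -0.1199
  Equil         6.453      0.7915       3.482
  solve Keq expr → x = -0.05993; check Q = 2.999

Q₀ = 28.96; Q > K (proceeds reverse)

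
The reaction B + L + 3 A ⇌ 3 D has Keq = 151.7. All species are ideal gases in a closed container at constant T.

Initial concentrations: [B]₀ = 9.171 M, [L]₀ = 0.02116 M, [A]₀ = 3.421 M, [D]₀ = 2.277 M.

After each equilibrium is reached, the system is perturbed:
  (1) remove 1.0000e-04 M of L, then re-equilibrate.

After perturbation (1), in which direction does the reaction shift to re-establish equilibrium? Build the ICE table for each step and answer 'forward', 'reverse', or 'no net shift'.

Direction: reverse

Q₀ = 1.519 vs Keq = 151.7 ⇒ Q<K, forward
Step 1:
                  B         L         A         D
  Initial     9.171   0.02116     3.421     2.277
  Change   -0.02092  -0.02092  -0.06275   0.06275
  Equil        9.15 2.4365e-04     3.358      2.34
  solve Keq expr → x = 0.02092; check Q = 151.7
Then remove 1.0000e-04 M of L.
Step 2:
                  B         L         A         D
  Initial      9.15 1.4365e-04     3.358      2.34
  Change  9.9839e-05 9.9839e-05 2.9952e-04 -2.9952e-04
  Equil        9.15 2.4348e-04     3.359     2.339
  solve Keq expr → x = -9.9839e-05; check Q = 151.7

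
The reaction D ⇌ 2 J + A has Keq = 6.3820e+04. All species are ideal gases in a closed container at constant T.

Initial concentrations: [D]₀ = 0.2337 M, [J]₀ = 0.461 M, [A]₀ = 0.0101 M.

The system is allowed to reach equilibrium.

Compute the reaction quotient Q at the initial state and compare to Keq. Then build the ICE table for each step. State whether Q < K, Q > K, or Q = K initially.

Q₀ = 0.009185 vs Keq = 6.3820e+04 ⇒ Q<K, forward
Step 1:
                  D         J         A
  init       0.2337     0.461    0.0101
  Δ         -0.2337    0.4674    0.2337
  eq      3.2926e-06    0.9284    0.2438
  solve Keq expr → x = 0.2337; check Q = 6.3820e+04

Q₀ = 0.009185; Q < K (proceeds forward)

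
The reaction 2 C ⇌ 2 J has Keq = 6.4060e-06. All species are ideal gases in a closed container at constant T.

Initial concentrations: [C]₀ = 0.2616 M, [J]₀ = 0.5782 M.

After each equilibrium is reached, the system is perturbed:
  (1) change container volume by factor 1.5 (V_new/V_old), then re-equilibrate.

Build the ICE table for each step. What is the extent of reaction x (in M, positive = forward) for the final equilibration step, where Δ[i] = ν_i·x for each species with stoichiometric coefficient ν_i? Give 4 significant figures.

Q₀ = 4.885 vs Keq = 6.4060e-06 ⇒ Q>K, reverse
Step 1:
                   C          J
  Initial     0.2616     0.5782
  Change      0.5761    -0.5761
  Equil       0.8377    0.00212
  solve Keq expr → x = -0.288; check Q = 6.4060e-06
Then change container volume by factor 1.5 (V_new/V_old).
Step 2:
                   C          J
  Initial     0.5585   0.001413
  Change           0          0
  Equil       0.5585   0.001413
  solve Keq expr → x = 0; check Q = 6.4060e-06

x = 0 M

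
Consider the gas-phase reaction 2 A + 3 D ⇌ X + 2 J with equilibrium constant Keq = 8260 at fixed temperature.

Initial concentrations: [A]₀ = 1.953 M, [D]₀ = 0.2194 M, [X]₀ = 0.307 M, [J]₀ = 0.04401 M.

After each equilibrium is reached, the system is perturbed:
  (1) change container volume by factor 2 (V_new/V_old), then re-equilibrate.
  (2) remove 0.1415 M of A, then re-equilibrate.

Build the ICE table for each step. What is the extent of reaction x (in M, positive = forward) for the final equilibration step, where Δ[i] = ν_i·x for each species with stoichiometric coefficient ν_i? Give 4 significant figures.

Q₀ = 0.01476 vs Keq = 8260 ⇒ Q<K, forward
Step 1:
                    A           D           X           J
  Initial       1.953      0.2194       0.307     0.04401
  Change      -0.1411     -0.2116     0.07053      0.1411
  Equil         1.812    0.007812      0.3775      0.1851
  solve Keq expr → x = 0.07053; check Q = 8260
Then change container volume by factor 2 (V_new/V_old).
Step 2:
                    A           D           X           J
  Initial       0.906    0.003906      0.1888     0.09253
  Change     0.001476    0.002214 -7.3791e-04   -0.001476
  Equil        0.9074     0.00612       0.188     0.09106
  solve Keq expr → x = -7.3791e-04; check Q = 8260
Then remove 0.1415 M of A.
Step 3:
                    A           D           X           J
  Initial      0.7659     0.00612       0.188     0.09106
  Change   4.6872e-04  7.0308e-04 -2.3436e-04 -4.6872e-04
  Equil        0.7664    0.006823      0.1878     0.09059
  solve Keq expr → x = -2.3436e-04; check Q = 8260

x = -2.3436e-04 M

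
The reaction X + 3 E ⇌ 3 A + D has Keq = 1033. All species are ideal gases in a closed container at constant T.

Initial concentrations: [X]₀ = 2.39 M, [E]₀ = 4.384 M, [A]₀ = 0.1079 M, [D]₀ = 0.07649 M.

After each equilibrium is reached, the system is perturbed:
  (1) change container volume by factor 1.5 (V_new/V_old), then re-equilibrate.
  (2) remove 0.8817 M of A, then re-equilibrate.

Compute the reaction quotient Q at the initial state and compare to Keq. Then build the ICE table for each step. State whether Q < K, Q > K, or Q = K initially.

Q₀ = 4.7715e-07; Q < K (proceeds forward)

Q₀ = 4.7715e-07 vs Keq = 1033 ⇒ Q<K, forward
Step 1:
                    X           E           A           D
  I              2.39       4.384      0.1079     0.07649
  C            -1.316      -3.947       3.947       1.316
  E             1.074      0.4373       4.055       1.392
  solve Keq expr → x = 1.316; check Q = 1033
Then change container volume by factor 1.5 (V_new/V_old).
Step 2:
                    X           E           A           D
  I            0.7163      0.2915       2.703       0.928
  C                 0           0           0           0
  E            0.7163      0.2915       2.703       0.928
  solve Keq expr → x = 0; check Q = 1033
Then remove 0.8817 M of A.
Step 3:
                    X           E           A           D
  I            0.7163      0.2915       1.821       0.928
  C           -0.0272    -0.08161     0.08161      0.0272
  E            0.6891      0.2099       1.903      0.9552
  solve Keq expr → x = 0.0272; check Q = 1033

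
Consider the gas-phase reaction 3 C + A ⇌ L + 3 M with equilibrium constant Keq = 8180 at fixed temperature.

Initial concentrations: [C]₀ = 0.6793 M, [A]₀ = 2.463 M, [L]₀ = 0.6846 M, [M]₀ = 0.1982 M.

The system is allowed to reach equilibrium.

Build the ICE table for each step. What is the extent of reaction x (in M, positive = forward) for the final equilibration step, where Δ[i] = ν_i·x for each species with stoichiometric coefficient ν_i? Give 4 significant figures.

x = 0.2161 M

Q₀ = 0.006904 vs Keq = 8180 ⇒ Q<K, forward
Step 1:
                   C          A          L          M
  init        0.6793      2.463     0.6846     0.1982
  Δ          -0.6483    -0.2161     0.2161     0.6483
  eq         0.03098      2.247     0.9007     0.8465
  solve Keq expr → x = 0.2161; check Q = 8180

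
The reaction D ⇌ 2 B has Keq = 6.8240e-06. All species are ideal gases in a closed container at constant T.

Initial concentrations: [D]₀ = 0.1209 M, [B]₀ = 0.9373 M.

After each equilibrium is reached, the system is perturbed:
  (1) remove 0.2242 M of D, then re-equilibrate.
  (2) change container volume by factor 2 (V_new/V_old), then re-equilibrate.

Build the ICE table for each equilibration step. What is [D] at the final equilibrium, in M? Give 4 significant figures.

[D]_eq = 0.1821 M

Q₀ = 7.267 vs Keq = 6.8240e-06 ⇒ Q>K, reverse
Step 1:
                    D           B
  I            0.1209      0.9373
  C            0.4676     -0.9353
  E            0.5885    0.002004
  solve Keq expr → x = -0.4676; check Q = 6.8240e-06
Then remove 0.2242 M of D.
Step 2:
                    D           B
  I            0.3643    0.002004
  C        2.1340e-04 -4.2679e-04
  E            0.3646    0.001577
  solve Keq expr → x = -2.1340e-04; check Q = 6.8240e-06
Then change container volume by factor 2 (V_new/V_old).
Step 3:
                    D           B
  I            0.1823  7.8863e-04
  C       -1.6308e-04  3.2616e-04
  E            0.1821    0.001115
  solve Keq expr → x = 1.6308e-04; check Q = 6.8240e-06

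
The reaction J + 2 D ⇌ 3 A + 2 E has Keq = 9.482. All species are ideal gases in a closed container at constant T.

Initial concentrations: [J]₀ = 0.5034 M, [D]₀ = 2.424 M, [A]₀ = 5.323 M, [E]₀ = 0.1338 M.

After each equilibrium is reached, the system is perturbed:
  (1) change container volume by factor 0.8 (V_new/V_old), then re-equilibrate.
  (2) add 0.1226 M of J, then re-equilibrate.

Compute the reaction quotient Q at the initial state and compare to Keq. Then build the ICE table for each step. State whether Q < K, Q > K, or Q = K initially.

Q₀ = 0.9129; Q < K (proceeds forward)

Q₀ = 0.9129 vs Keq = 9.482 ⇒ Q<K, forward
Step 1:
                    J           D           A           E
  Initial      0.5034       2.424       5.323      0.1338
  Change     -0.09744     -0.1949      0.2923      0.1949
  Equil         0.406       2.229       5.615      0.3287
  solve Keq expr → x = 0.09744; check Q = 9.482
Then change container volume by factor 0.8 (V_new/V_old).
Step 2:
                    J           D           A           E
  Initial      0.5075       2.786       7.019      0.4108
  Change      0.02948     0.05897    -0.08845    -0.05897
  Equil        0.5369       2.845       6.931      0.3519
  solve Keq expr → x = -0.02948; check Q = 9.482
Then add 0.1226 M of J.
Step 3:
                    J           D           A           E
  Initial      0.6595       2.845       6.931      0.3519
  Change     -0.01354    -0.02708     0.04061     0.02708
  Equil         0.646       2.818       6.971       0.379
  solve Keq expr → x = 0.01354; check Q = 9.482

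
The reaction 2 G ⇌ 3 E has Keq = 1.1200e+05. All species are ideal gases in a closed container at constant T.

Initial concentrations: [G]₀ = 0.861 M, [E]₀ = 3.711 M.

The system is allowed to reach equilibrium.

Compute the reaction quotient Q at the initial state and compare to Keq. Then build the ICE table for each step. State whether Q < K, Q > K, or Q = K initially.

Q₀ = 68.94 vs Keq = 1.1200e+05 ⇒ Q<K, forward
Step 1:
                   G          E
  init         0.861      3.711
  Δ          -0.8281      1.242
  eq         0.03294      4.953
  solve Keq expr → x = 0.414; check Q = 1.1200e+05

Q₀ = 68.94; Q < K (proceeds forward)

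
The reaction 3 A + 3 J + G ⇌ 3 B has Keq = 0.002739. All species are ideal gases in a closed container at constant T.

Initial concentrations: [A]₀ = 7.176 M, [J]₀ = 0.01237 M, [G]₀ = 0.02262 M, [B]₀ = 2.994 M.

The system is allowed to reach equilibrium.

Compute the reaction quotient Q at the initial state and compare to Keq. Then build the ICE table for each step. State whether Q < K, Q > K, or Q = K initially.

Q₀ = 1.6963e+06 vs Keq = 0.002739 ⇒ Q>K, reverse
Step 1:
                    A           J           G           B
  init          7.176     0.01237     0.02262       2.994
  Δ             1.506       1.506      0.5021      -1.506
  eq            8.682       1.519      0.5247       1.488
  solve Keq expr → x = -0.5021; check Q = 0.002739

Q₀ = 1.6963e+06; Q > K (proceeds reverse)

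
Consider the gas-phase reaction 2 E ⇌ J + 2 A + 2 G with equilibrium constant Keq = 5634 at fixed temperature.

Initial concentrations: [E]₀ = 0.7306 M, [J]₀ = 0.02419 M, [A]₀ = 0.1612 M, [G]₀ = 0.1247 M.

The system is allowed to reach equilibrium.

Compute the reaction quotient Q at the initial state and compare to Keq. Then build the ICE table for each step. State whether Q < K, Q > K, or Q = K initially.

Q₀ = 1.8312e-05; Q < K (proceeds forward)

Q₀ = 1.8312e-05 vs Keq = 5634 ⇒ Q<K, forward
Step 1:
                   E          J          A          G
  I           0.7306    0.02419     0.1612     0.1247
  C          -0.7244     0.3622     0.7244     0.7244
  E         0.006227     0.3864     0.8856     0.8491
  solve Keq expr → x = 0.3622; check Q = 5634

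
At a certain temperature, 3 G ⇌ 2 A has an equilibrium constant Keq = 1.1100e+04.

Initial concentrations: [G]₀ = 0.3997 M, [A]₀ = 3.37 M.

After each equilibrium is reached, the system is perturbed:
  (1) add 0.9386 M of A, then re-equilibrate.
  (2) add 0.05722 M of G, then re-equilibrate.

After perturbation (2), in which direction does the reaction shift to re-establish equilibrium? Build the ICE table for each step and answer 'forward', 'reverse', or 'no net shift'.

Direction: forward

Q₀ = 177.9 vs Keq = 1.1100e+04 ⇒ Q<K, forward
Step 1:
                  G         A
  init       0.3997      3.37
  Δ         -0.2951    0.1967
  eq         0.1046     3.567
  solve Keq expr → x = 0.09835; check Q = 1.1100e+04
Then add 0.9386 M of A.
Step 2:
                  G         A
  init       0.1046     4.505
  Δ         0.01743  -0.01162
  eq         0.1221     4.494
  solve Keq expr → x = -0.005809; check Q = 1.1100e+04
Then add 0.05722 M of G.
Step 3:
                  G         A
  init       0.1793     4.494
  Δ        -0.05654   0.03769
  eq         0.1228     4.531
  solve Keq expr → x = 0.01885; check Q = 1.1100e+04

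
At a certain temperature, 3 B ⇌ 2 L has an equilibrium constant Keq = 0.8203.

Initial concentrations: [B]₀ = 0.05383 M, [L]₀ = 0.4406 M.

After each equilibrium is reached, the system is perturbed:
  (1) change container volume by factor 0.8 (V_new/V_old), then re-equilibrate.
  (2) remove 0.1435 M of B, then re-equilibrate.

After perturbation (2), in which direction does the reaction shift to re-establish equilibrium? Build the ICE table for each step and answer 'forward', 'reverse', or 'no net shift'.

Q₀ = 1245 vs Keq = 0.8203 ⇒ Q>K, reverse
Step 1:
                  B         L
  Initial   0.05383    0.4406
  Change     0.3335   -0.2223
  Equil      0.3873    0.2183
  solve Keq expr → x = -0.1112; check Q = 0.8203
Then change container volume by factor 0.8 (V_new/V_old).
Step 2:
                  B         L
  Initial    0.4841    0.2729
  Change    -0.0201    0.0134
  Equil       0.464    0.2863
  solve Keq expr → x = 0.006701; check Q = 0.8203
Then remove 0.1435 M of B.
Step 3:
                  B         L
  Initial    0.3205    0.2863
  Change    0.08221   -0.0548
  Equil      0.4027    0.2315
  solve Keq expr → x = -0.0274; check Q = 0.8203

Direction: reverse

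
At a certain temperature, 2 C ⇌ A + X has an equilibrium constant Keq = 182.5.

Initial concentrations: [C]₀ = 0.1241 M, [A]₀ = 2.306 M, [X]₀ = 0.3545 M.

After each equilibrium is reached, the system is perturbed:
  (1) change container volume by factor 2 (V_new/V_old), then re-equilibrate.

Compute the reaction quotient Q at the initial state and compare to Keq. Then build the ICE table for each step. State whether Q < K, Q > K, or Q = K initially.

Q₀ = 53.08 vs Keq = 182.5 ⇒ Q<K, forward
Step 1:
                  C         A         X
  Initial    0.1241     2.306    0.3545
  Change   -0.05425   0.02713   0.02713
  Equil     0.06985     2.333    0.3816
  solve Keq expr → x = 0.02713; check Q = 182.5
Then change container volume by factor 2 (V_new/V_old).
Step 2:
                  C         A         X
  Initial   0.03492     1.167    0.1908
  Change          0         0         0
  Equil     0.03492     1.167    0.1908
  solve Keq expr → x = 0; check Q = 182.5

Q₀ = 53.08; Q < K (proceeds forward)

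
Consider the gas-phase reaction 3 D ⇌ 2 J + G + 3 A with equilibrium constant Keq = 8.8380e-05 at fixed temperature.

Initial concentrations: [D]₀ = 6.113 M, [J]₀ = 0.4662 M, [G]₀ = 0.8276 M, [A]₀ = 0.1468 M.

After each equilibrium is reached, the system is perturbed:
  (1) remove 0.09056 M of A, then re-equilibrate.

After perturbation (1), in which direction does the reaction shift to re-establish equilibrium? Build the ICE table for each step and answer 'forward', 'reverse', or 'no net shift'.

Q₀ = 2.4910e-06 vs Keq = 8.8380e-05 ⇒ Q<K, forward
Step 1:
                   D          J          G          A
  Initial      6.113     0.4662     0.8276     0.1468
  Change     -0.2272     0.1514    0.07572     0.2272
  Equil        5.886     0.6176     0.9033      0.374
  solve Keq expr → x = 0.07572; check Q = 8.8380e-05
Then remove 0.09056 M of A.
Step 2:
                   D          J          G          A
  Initial      5.886     0.6176     0.9033     0.2834
  Change    -0.06672    0.04448    0.02224    0.06672
  Equil        5.819     0.6621     0.9256     0.3501
  solve Keq expr → x = 0.02224; check Q = 8.8380e-05

Direction: forward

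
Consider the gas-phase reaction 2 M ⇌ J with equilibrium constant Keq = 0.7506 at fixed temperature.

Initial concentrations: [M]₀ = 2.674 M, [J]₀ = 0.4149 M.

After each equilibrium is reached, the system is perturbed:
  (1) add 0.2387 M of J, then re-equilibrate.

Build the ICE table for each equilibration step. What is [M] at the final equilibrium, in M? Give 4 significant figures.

[M]_eq = 1.329 M

Q₀ = 0.05803 vs Keq = 0.7506 ⇒ Q<K, forward
Step 1:
                   M          J
  Initial      2.674     0.4149
  Change      -1.443     0.7217
  Equil        1.231      1.137
  solve Keq expr → x = 0.7217; check Q = 0.7506
Then add 0.2387 M of J.
Step 2:
                   M          J
  Initial      1.231      1.375
  Change     0.09858   -0.04929
  Equil        1.329      1.326
  solve Keq expr → x = -0.04929; check Q = 0.7506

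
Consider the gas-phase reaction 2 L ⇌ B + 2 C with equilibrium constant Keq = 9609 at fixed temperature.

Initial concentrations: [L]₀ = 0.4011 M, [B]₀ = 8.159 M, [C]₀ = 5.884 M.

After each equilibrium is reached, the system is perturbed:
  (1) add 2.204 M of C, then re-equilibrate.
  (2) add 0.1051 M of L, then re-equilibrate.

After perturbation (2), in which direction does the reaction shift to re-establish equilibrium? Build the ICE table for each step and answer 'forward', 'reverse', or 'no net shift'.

Q₀ = 1756 vs Keq = 9609 ⇒ Q<K, forward
Step 1:
                   L          B          C
  init        0.4011      8.159      5.884
  Δ           -0.222      0.111      0.222
  eq          0.1791       8.27      6.106
  solve Keq expr → x = 0.111; check Q = 9609
Then add 2.204 M of C.
Step 2:
                   L          B          C
  init        0.1791       8.27       8.31
  Δ          0.06237   -0.03119   -0.06237
  eq          0.2415      8.239      8.248
  solve Keq expr → x = -0.03119; check Q = 9609
Then add 0.1051 M of L.
Step 3:
                   L          B          C
  init        0.3466      8.239      8.248
  Δ          -0.1014    0.05069     0.1014
  eq          0.2452      8.289      8.349
  solve Keq expr → x = 0.05069; check Q = 9609

Direction: forward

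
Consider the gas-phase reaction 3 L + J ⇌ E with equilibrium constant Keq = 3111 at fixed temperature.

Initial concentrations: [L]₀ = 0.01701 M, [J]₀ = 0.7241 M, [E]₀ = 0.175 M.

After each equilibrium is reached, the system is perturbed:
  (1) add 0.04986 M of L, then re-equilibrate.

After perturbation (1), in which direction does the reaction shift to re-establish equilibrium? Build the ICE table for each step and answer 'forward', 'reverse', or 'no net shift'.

Q₀ = 4.9105e+04 vs Keq = 3111 ⇒ Q>K, reverse
Step 1:
                  L         J         E
  init      0.01701    0.7241     0.175
  Δ         0.02482  0.008272 -0.008272
  eq        0.04183    0.7324    0.1667
  solve Keq expr → x = -0.008272; check Q = 3111
Then add 0.04986 M of L.
Step 2:
                  L         J         E
  init      0.09169    0.7324    0.1667
  Δ        -0.04824  -0.01608   0.01608
  eq        0.04345    0.7163    0.1828
  solve Keq expr → x = 0.01608; check Q = 3111

Direction: forward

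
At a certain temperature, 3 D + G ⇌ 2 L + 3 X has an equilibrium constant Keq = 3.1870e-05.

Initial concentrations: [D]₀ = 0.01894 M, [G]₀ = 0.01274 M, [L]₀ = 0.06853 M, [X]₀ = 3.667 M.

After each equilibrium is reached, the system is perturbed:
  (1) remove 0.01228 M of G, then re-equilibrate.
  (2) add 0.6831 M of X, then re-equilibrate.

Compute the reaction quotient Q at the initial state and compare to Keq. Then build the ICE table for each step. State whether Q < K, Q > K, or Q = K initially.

Q₀ = 2.6754e+06; Q > K (proceeds reverse)

Q₀ = 2.6754e+06 vs Keq = 3.1870e-05 ⇒ Q>K, reverse
Step 1:
                   D          G          L          X
  Initial    0.01894    0.01274    0.06853      3.667
  Change      0.1028    0.03426   -0.06852    -0.1028
  Equil       0.1217      0.047 7.7243e-06      3.564
  solve Keq expr → x = -0.03426; check Q = 3.1870e-05
Then remove 0.01228 M of G.
Step 2:
                   D          G          L          X
  Initial     0.1217    0.03472 7.7243e-06      3.564
  Change  1.6277e-06 5.4256e-07 -1.0851e-06 -1.6277e-06
  Equil       0.1217    0.03472 6.6392e-06      3.564
  solve Keq expr → x = -5.4256e-07; check Q = 3.1870e-05
Then add 0.6831 M of X.
Step 3:
                   D          G          L          X
  Initial     0.1217    0.03472 6.6392e-06      4.247
  Change  2.3029e-06 7.6762e-07 -1.5352e-06 -2.3029e-06
  Equil       0.1217    0.03472 5.1040e-06      4.247
  solve Keq expr → x = -7.6762e-07; check Q = 3.1870e-05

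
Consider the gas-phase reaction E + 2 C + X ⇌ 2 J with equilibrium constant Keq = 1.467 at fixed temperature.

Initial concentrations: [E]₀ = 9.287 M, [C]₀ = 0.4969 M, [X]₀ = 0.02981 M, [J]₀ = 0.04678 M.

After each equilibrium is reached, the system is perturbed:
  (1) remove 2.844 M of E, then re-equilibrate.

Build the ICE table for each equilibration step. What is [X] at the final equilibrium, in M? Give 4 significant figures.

Q₀ = 0.03201 vs Keq = 1.467 ⇒ Q<K, forward
Step 1:
                  E         C         X         J
  I           9.287    0.4969   0.02981   0.04678
  C        -0.02615  -0.05231  -0.02615   0.05231
  E           9.261    0.4446  0.003656   0.09909
  solve Keq expr → x = 0.02615; check Q = 1.467
Then remove 2.844 M of E.
Step 2:
                  E         C         X         J
  I           6.417    0.4446  0.003656   0.09909
  C        0.001291  0.002581  0.001291 -0.002581
  E           6.418    0.4472  0.004947   0.09651
  solve Keq expr → x = -0.001291; check Q = 1.467

[X]_eq = 0.004947 M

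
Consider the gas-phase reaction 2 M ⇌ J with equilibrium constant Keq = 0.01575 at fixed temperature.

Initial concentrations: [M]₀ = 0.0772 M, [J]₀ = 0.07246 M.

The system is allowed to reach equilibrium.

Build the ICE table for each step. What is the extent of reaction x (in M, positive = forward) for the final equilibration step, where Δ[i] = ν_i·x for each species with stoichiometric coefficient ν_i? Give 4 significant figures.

Q₀ = 12.16 vs Keq = 0.01575 ⇒ Q>K, reverse
Step 1:
                  M         J
  init       0.0772   0.07246
  Δ          0.1434  -0.07169
  eq         0.2206 7.6638e-04
  solve Keq expr → x = -0.07169; check Q = 0.01575

x = -0.07169 M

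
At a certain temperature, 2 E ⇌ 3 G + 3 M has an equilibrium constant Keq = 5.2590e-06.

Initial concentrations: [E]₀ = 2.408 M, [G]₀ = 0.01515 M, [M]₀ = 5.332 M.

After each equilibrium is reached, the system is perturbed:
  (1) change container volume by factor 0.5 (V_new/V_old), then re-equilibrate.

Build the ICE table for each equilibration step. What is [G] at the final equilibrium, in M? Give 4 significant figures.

[G]_eq = 0.004673 M

Q₀ = 9.0907e-05 vs Keq = 5.2590e-06 ⇒ Q>K, reverse
Step 1:
                  E         G         M
  Initial     2.408   0.01515     5.332
  Change    0.00618  -0.00927  -0.00927
  Equil       2.414   0.00588     5.323
  solve Keq expr → x = -0.00309; check Q = 5.2590e-06
Then change container volume by factor 0.5 (V_new/V_old).
Step 2:
                  E         G         M
  Initial     4.828   0.01176     10.65
  Change   0.004724 -0.007086 -0.007086
  Equil       4.833  0.004673     10.64
  solve Keq expr → x = -0.002362; check Q = 5.2590e-06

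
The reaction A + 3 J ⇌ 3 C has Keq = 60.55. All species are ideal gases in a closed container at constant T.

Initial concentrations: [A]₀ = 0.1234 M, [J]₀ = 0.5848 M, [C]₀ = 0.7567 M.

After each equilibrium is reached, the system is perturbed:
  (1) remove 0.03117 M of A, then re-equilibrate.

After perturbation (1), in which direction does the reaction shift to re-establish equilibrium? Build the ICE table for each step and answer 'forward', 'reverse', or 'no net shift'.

Direction: reverse

Q₀ = 17.56 vs Keq = 60.55 ⇒ Q<K, forward
Step 1:
                  A         J         C
  I          0.1234    0.5848    0.7567
  C        -0.03304  -0.09912   0.09912
  E         0.09036    0.4857    0.8558
  solve Keq expr → x = 0.03304; check Q = 60.55
Then remove 0.03117 M of A.
Step 2:
                  A         J         C
  I         0.05919    0.4857    0.8558
  C        0.009535   0.02861  -0.02861
  E         0.06873    0.5143    0.8272
  solve Keq expr → x = -0.009535; check Q = 60.55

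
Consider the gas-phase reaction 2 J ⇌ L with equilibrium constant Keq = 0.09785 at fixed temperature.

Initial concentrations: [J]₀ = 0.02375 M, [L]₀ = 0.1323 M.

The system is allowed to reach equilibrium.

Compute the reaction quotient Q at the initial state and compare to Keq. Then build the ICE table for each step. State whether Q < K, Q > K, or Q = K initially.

Q₀ = 234.5 vs Keq = 0.09785 ⇒ Q>K, reverse
Step 1:
                  J         L
  init      0.02375    0.1323
  Δ          0.2499    -0.125
  eq         0.2737   0.00733
  solve Keq expr → x = -0.125; check Q = 0.09785

Q₀ = 234.5; Q > K (proceeds reverse)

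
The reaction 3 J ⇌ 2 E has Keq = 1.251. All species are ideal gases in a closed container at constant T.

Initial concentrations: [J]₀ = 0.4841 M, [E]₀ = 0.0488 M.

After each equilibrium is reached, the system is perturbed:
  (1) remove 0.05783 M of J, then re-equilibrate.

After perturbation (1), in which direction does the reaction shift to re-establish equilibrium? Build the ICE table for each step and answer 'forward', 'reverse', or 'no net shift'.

Q₀ = 0.02099 vs Keq = 1.251 ⇒ Q<K, forward
Step 1:
                  J         E
  Initial    0.4841    0.0488
  Change    -0.1919    0.1279
  Equil      0.2922    0.1767
  solve Keq expr → x = 0.06395; check Q = 1.251
Then remove 0.05783 M of J.
Step 2:
                  J         E
  Initial    0.2344    0.1767
  Change    0.03302  -0.02202
  Equil      0.2674    0.1547
  solve Keq expr → x = -0.01101; check Q = 1.251

Direction: reverse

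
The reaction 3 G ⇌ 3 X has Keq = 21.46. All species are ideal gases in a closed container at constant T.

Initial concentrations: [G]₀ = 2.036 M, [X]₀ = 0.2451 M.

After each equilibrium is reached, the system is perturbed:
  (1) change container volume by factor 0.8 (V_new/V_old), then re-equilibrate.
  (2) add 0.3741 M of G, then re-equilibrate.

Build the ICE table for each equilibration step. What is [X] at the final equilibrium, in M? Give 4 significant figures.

[X]_eq = 2.372 M

Q₀ = 0.001745 vs Keq = 21.46 ⇒ Q<K, forward
Step 1:
                    G           X
  init          2.036      0.2451
  Δ            -1.432       1.432
  eq           0.6036       1.677
  solve Keq expr → x = 0.4775; check Q = 21.46
Then change container volume by factor 0.8 (V_new/V_old).
Step 2:
                    G           X
  init         0.7545       2.097
  Δ                 0           0
  eq           0.7545       2.097
  solve Keq expr → x = 0; check Q = 21.46
Then add 0.3741 M of G.
Step 3:
                    G           X
  init          1.129       2.097
  Δ           -0.2751      0.2751
  eq           0.8535       2.372
  solve Keq expr → x = 0.0917; check Q = 21.46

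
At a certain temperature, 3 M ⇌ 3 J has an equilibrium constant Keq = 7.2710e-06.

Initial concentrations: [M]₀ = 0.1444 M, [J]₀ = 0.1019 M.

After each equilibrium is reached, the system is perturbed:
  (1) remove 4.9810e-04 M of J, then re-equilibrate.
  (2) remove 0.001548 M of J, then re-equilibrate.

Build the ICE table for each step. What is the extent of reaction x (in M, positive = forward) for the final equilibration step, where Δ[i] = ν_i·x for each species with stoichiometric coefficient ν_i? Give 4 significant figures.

Q₀ = 0.3514 vs Keq = 7.2710e-06 ⇒ Q>K, reverse
Step 1:
                   M          J
  I           0.1444     0.1019
  C          0.09722   -0.09722
  E           0.2416   0.004681
  solve Keq expr → x = -0.03241; check Q = 7.2710e-06
Then remove 4.9810e-04 M of J.
Step 2:
                   M          J
  I           0.2416   0.004183
  C       -4.8863e-04 4.8863e-04
  E           0.2411   0.004671
  solve Keq expr → x = 1.6288e-04; check Q = 7.2710e-06
Then remove 0.001548 M of J.
Step 3:
                   M          J
  I           0.2411   0.003123
  C        -0.001519   0.001519
  E           0.2396   0.004642
  solve Keq expr → x = 5.0619e-04; check Q = 7.2710e-06

x = 5.0619e-04 M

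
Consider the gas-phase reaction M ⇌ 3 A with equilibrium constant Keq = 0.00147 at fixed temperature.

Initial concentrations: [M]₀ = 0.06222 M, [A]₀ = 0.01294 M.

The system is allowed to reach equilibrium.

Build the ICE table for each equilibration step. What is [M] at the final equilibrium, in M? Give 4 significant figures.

[M]_eq = 0.05235 M

Q₀ = 3.4824e-05 vs Keq = 0.00147 ⇒ Q<K, forward
Step 1:
                  M         A
  Initial   0.06222   0.01294
  Change  -0.009865    0.0296
  Equil     0.05235   0.04254
  solve Keq expr → x = 0.009865; check Q = 0.00147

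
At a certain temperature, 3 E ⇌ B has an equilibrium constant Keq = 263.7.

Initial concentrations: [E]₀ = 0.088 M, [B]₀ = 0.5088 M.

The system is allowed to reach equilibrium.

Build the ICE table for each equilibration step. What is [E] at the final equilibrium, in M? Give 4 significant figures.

[E]_eq = 0.1235 M

Q₀ = 746.6 vs Keq = 263.7 ⇒ Q>K, reverse
Step 1:
                  E         B
  init        0.088    0.5088
  Δ         0.03552  -0.01184
  eq         0.1235     0.497
  solve Keq expr → x = -0.01184; check Q = 263.7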